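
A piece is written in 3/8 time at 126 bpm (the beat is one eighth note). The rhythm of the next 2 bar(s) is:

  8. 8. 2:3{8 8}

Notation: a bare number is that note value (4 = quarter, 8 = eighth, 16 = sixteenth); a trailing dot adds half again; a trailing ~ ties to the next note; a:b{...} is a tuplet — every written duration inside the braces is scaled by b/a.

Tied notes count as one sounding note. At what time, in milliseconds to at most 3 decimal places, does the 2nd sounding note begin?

1. 0.0ms @ 0 + 714.286ms (3/2)
2. 714.286ms @ 3/2 + 714.286ms (3/2)
3. 1428.571ms @ 3 + 714.286ms (3/2)
4. 2142.857ms @ 9/2 + 714.286ms (3/2)

note 2 onset = 3/2b = 714.286ms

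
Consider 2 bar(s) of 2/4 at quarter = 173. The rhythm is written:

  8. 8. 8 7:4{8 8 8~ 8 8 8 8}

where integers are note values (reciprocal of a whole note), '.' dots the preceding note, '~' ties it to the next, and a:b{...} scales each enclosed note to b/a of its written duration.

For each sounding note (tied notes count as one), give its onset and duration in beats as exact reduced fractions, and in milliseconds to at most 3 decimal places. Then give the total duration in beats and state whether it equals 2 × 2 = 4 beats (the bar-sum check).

1) 0.0ms=0b +260.116ms=3/4b
2) 260.116ms=3/4b +260.116ms=3/4b
3) 520.231ms=3/2b +173.41ms=1/2b
4) 693.642ms=2b +99.092ms=2/7b
5) 792.733ms=16/7b +99.092ms=2/7b
6) 891.825ms=18/7b +198.183ms=4/7b
7) 1090.008ms=22/7b +99.092ms=2/7b
8) 1189.1ms=24/7b +99.092ms=2/7b
9) 1288.192ms=26/7b +99.092ms=2/7b
Σ=4b of 4 (173bpm 2/4) — PASS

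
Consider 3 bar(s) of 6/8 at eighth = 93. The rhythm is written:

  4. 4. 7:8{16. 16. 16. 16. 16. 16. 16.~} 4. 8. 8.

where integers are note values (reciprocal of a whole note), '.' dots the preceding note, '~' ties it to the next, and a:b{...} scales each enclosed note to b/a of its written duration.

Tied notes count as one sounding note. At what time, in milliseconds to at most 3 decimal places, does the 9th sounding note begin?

1. 0.0ms @ 0 + 1935.484ms (3)
2. 1935.484ms @ 3 + 1935.484ms (3)
3. 3870.968ms @ 6 + 552.995ms (6/7)
4. 4423.963ms @ 48/7 + 552.995ms (6/7)
5. 4976.959ms @ 54/7 + 552.995ms (6/7)
6. 5529.954ms @ 60/7 + 552.995ms (6/7)
7. 6082.949ms @ 66/7 + 552.995ms (6/7)
8. 6635.945ms @ 72/7 + 552.995ms (6/7)
9. 7188.94ms @ 78/7 + 2488.479ms (27/7)
10. 9677.419ms @ 15 + 967.742ms (3/2)
11. 10645.161ms @ 33/2 + 967.742ms (3/2)

note 9 onset = 78/7b = 7188.94ms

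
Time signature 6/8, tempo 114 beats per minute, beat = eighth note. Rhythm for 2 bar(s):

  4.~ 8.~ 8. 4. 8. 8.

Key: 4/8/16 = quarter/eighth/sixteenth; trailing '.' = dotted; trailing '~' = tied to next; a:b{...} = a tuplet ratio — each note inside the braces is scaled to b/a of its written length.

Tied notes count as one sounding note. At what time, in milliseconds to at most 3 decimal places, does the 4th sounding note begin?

note 4 onset = 21/2b = 5526.316ms

1. 0.0ms @ 0 + 3157.895ms (6)
2. 3157.895ms @ 6 + 1578.947ms (3)
3. 4736.842ms @ 9 + 789.474ms (3/2)
4. 5526.316ms @ 21/2 + 789.474ms (3/2)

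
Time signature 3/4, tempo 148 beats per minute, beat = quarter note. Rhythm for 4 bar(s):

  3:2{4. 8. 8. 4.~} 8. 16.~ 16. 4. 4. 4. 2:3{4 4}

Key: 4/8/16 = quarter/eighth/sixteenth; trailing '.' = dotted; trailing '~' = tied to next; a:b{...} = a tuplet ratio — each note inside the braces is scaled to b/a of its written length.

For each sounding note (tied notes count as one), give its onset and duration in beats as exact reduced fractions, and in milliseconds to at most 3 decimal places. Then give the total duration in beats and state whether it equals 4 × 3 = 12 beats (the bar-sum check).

1) 0.0ms=0b +405.405ms=1b
2) 405.405ms=1b +202.703ms=1/2b
3) 608.108ms=3/2b +202.703ms=1/2b
4) 810.811ms=2b +709.459ms=7/4b
5) 1520.27ms=15/4b +304.054ms=3/4b
6) 1824.324ms=9/2b +608.108ms=3/2b
7) 2432.432ms=6b +608.108ms=3/2b
8) 3040.541ms=15/2b +608.108ms=3/2b
9) 3648.649ms=9b +608.108ms=3/2b
10) 4256.757ms=21/2b +608.108ms=3/2b
Σ=12b of 12 (148bpm 3/4) — PASS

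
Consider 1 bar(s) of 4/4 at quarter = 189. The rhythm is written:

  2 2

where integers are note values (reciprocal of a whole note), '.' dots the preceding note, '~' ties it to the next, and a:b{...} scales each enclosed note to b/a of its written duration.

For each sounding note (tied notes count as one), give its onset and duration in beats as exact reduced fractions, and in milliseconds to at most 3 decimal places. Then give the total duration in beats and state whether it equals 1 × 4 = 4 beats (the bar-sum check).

1) 0.0ms=0b +634.921ms=2b
2) 634.921ms=2b +634.921ms=2b
Σ=4b of 4 (189bpm 4/4) — PASS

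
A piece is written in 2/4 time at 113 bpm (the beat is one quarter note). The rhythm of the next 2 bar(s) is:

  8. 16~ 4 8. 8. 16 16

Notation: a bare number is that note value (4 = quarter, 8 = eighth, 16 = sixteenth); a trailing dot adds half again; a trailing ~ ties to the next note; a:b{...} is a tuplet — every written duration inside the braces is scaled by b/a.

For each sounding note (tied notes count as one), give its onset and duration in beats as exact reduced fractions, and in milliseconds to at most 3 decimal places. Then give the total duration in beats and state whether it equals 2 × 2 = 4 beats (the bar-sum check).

1) 0.0ms=0b +398.23ms=3/4b
2) 398.23ms=3/4b +663.717ms=5/4b
3) 1061.947ms=2b +398.23ms=3/4b
4) 1460.177ms=11/4b +398.23ms=3/4b
5) 1858.407ms=7/2b +132.743ms=1/4b
6) 1991.15ms=15/4b +132.743ms=1/4b
Σ=4b of 4 (113bpm 2/4) — PASS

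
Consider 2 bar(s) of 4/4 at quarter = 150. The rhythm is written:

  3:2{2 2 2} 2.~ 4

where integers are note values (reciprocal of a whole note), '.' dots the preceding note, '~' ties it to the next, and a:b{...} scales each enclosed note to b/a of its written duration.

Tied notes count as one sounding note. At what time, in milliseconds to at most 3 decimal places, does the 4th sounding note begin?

note 4 onset = 4b = 1600.0ms

1. 0.0ms @ 0 + 533.333ms (4/3)
2. 533.333ms @ 4/3 + 533.333ms (4/3)
3. 1066.667ms @ 8/3 + 533.333ms (4/3)
4. 1600.0ms @ 4 + 1600.0ms (4)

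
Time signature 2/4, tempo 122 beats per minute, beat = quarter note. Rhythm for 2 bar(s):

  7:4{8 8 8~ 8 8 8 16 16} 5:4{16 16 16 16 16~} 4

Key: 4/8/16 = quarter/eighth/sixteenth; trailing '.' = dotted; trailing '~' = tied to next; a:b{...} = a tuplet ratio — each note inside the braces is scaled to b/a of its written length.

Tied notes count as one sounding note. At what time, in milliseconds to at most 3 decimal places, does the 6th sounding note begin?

1. 0.0ms @ 0 + 140.515ms (2/7)
2. 140.515ms @ 2/7 + 140.515ms (2/7)
3. 281.03ms @ 4/7 + 281.03ms (4/7)
4. 562.061ms @ 8/7 + 140.515ms (2/7)
5. 702.576ms @ 10/7 + 140.515ms (2/7)
6. 843.091ms @ 12/7 + 70.258ms (1/7)
7. 913.349ms @ 13/7 + 70.258ms (1/7)
8. 983.607ms @ 2 + 98.361ms (1/5)
9. 1081.967ms @ 11/5 + 98.361ms (1/5)
10. 1180.328ms @ 12/5 + 98.361ms (1/5)
11. 1278.689ms @ 13/5 + 98.361ms (1/5)
12. 1377.049ms @ 14/5 + 590.164ms (6/5)

note 6 onset = 12/7b = 843.091ms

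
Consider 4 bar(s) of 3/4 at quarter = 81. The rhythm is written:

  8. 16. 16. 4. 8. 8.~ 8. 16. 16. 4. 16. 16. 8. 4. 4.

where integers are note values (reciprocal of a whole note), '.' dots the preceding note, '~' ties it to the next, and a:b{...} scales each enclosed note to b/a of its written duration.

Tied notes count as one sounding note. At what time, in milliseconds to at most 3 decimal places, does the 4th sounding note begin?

note 4 onset = 3/2b = 1111.111ms

1. 0.0ms @ 0 + 555.556ms (3/4)
2. 555.556ms @ 3/4 + 277.778ms (3/8)
3. 833.333ms @ 9/8 + 277.778ms (3/8)
4. 1111.111ms @ 3/2 + 1111.111ms (3/2)
5. 2222.222ms @ 3 + 555.556ms (3/4)
6. 2777.778ms @ 15/4 + 1111.111ms (3/2)
7. 3888.889ms @ 21/4 + 277.778ms (3/8)
8. 4166.667ms @ 45/8 + 277.778ms (3/8)
9. 4444.444ms @ 6 + 1111.111ms (3/2)
10. 5555.556ms @ 15/2 + 277.778ms (3/8)
11. 5833.333ms @ 63/8 + 277.778ms (3/8)
12. 6111.111ms @ 33/4 + 555.556ms (3/4)
13. 6666.667ms @ 9 + 1111.111ms (3/2)
14. 7777.778ms @ 21/2 + 1111.111ms (3/2)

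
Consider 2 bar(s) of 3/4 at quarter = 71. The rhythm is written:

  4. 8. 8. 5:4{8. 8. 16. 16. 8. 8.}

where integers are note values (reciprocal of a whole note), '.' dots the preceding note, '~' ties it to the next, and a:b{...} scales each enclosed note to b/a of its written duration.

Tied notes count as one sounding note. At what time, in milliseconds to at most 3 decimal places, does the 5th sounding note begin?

1. 0.0ms @ 0 + 1267.606ms (3/2)
2. 1267.606ms @ 3/2 + 633.803ms (3/4)
3. 1901.408ms @ 9/4 + 633.803ms (3/4)
4. 2535.211ms @ 3 + 507.042ms (3/5)
5. 3042.254ms @ 18/5 + 507.042ms (3/5)
6. 3549.296ms @ 21/5 + 253.521ms (3/10)
7. 3802.817ms @ 9/2 + 253.521ms (3/10)
8. 4056.338ms @ 24/5 + 507.042ms (3/5)
9. 4563.38ms @ 27/5 + 507.042ms (3/5)

note 5 onset = 18/5b = 3042.254ms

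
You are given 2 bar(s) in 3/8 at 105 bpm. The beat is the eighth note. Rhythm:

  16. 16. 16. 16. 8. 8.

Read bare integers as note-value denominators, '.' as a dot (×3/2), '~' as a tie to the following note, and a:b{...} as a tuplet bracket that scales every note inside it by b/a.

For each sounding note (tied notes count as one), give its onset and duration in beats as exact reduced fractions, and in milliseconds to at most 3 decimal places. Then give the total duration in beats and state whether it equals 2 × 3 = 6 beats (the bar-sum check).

1) 0.0ms=0b +428.571ms=3/4b
2) 428.571ms=3/4b +428.571ms=3/4b
3) 857.143ms=3/2b +428.571ms=3/4b
4) 1285.714ms=9/4b +428.571ms=3/4b
5) 1714.286ms=3b +857.143ms=3/2b
6) 2571.429ms=9/2b +857.143ms=3/2b
Σ=6b of 6 (105bpm 3/8) — PASS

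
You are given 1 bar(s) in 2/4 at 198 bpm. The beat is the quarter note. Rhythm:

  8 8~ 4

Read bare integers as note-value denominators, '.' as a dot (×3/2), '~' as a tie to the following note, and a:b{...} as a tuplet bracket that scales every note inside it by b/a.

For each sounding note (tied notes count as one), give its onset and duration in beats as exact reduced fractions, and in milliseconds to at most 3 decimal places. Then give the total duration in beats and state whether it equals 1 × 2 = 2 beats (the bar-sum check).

1) 0.0ms=0b +151.515ms=1/2b
2) 151.515ms=1/2b +454.545ms=3/2b
Σ=2b of 2 (198bpm 2/4) — PASS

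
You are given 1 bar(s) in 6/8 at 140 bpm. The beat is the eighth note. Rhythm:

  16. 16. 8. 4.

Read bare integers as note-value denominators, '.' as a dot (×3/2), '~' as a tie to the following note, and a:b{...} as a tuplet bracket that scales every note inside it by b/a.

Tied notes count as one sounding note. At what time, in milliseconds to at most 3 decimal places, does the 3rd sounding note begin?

1. 0.0ms @ 0 + 321.429ms (3/4)
2. 321.429ms @ 3/4 + 321.429ms (3/4)
3. 642.857ms @ 3/2 + 642.857ms (3/2)
4. 1285.714ms @ 3 + 1285.714ms (3)

note 3 onset = 3/2b = 642.857ms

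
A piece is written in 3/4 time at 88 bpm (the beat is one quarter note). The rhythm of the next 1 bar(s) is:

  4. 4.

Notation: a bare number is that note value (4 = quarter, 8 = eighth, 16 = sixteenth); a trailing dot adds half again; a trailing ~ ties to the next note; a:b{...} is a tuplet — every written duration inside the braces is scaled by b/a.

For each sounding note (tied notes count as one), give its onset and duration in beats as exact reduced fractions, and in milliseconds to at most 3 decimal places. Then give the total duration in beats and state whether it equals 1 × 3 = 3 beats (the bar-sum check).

1) 0.0ms=0b +1022.727ms=3/2b
2) 1022.727ms=3/2b +1022.727ms=3/2b
Σ=3b of 3 (88bpm 3/4) — PASS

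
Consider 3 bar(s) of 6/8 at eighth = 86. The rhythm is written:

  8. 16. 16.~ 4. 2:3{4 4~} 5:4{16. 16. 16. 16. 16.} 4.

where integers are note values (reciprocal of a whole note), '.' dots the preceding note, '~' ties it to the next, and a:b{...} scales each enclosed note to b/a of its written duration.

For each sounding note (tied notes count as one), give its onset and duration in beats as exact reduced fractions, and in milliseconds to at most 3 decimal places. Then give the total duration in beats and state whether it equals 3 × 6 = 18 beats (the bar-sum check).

1) 0.0ms=0b +1046.512ms=3/2b
2) 1046.512ms=3/2b +523.256ms=3/4b
3) 1569.767ms=9/4b +2616.279ms=15/4b
4) 4186.047ms=6b +2093.023ms=3b
5) 6279.07ms=9b +2511.628ms=18/5b
6) 8790.698ms=63/5b +418.605ms=3/5b
7) 9209.302ms=66/5b +418.605ms=3/5b
8) 9627.907ms=69/5b +418.605ms=3/5b
9) 10046.512ms=72/5b +418.605ms=3/5b
10) 10465.116ms=15b +2093.023ms=3b
Σ=18b of 18 (86bpm 6/8) — PASS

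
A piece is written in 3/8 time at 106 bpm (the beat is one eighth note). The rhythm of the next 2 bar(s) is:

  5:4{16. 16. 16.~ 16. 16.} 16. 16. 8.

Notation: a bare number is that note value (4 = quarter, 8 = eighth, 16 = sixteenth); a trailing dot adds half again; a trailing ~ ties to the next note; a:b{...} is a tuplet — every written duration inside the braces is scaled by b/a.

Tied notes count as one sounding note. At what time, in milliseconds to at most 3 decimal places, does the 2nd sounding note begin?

note 2 onset = 3/5b = 339.623ms

1. 0.0ms @ 0 + 339.623ms (3/5)
2. 339.623ms @ 3/5 + 339.623ms (3/5)
3. 679.245ms @ 6/5 + 679.245ms (6/5)
4. 1358.491ms @ 12/5 + 339.623ms (3/5)
5. 1698.113ms @ 3 + 424.528ms (3/4)
6. 2122.642ms @ 15/4 + 424.528ms (3/4)
7. 2547.17ms @ 9/2 + 849.057ms (3/2)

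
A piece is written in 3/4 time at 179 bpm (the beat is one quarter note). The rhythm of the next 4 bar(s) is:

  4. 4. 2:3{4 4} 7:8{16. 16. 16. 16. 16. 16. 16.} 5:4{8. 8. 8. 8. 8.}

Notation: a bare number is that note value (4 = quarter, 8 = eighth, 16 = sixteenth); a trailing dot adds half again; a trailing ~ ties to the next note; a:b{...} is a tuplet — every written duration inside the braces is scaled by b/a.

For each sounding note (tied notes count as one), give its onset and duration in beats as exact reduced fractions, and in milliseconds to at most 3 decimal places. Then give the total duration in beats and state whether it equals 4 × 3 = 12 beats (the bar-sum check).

1) 0.0ms=0b +502.793ms=3/2b
2) 502.793ms=3/2b +502.793ms=3/2b
3) 1005.587ms=3b +502.793ms=3/2b
4) 1508.38ms=9/2b +502.793ms=3/2b
5) 2011.173ms=6b +143.655ms=3/7b
6) 2154.828ms=45/7b +143.655ms=3/7b
7) 2298.484ms=48/7b +143.655ms=3/7b
8) 2442.139ms=51/7b +143.655ms=3/7b
9) 2585.794ms=54/7b +143.655ms=3/7b
10) 2729.449ms=57/7b +143.655ms=3/7b
11) 2873.105ms=60/7b +143.655ms=3/7b
12) 3016.76ms=9b +201.117ms=3/5b
13) 3217.877ms=48/5b +201.117ms=3/5b
14) 3418.994ms=51/5b +201.117ms=3/5b
15) 3620.112ms=54/5b +201.117ms=3/5b
16) 3821.229ms=57/5b +201.117ms=3/5b
Σ=12b of 12 (179bpm 3/4) — PASS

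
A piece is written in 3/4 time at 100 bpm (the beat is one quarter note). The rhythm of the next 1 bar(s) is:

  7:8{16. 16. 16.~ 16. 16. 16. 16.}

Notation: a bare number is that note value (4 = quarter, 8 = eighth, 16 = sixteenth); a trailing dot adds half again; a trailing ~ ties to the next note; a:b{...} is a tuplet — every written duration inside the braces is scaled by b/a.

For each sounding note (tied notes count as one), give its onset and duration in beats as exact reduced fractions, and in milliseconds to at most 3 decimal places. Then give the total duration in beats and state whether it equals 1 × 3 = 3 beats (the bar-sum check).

1) 0.0ms=0b +257.143ms=3/7b
2) 257.143ms=3/7b +257.143ms=3/7b
3) 514.286ms=6/7b +514.286ms=6/7b
4) 1028.571ms=12/7b +257.143ms=3/7b
5) 1285.714ms=15/7b +257.143ms=3/7b
6) 1542.857ms=18/7b +257.143ms=3/7b
Σ=3b of 3 (100bpm 3/4) — PASS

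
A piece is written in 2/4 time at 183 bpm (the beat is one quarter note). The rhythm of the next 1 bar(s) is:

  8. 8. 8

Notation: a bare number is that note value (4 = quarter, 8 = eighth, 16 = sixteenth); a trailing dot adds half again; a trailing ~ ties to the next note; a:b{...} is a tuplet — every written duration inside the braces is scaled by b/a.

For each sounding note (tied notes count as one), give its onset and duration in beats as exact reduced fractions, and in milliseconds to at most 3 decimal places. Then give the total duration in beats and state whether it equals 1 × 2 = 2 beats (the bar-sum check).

1) 0.0ms=0b +245.902ms=3/4b
2) 245.902ms=3/4b +245.902ms=3/4b
3) 491.803ms=3/2b +163.934ms=1/2b
Σ=2b of 2 (183bpm 2/4) — PASS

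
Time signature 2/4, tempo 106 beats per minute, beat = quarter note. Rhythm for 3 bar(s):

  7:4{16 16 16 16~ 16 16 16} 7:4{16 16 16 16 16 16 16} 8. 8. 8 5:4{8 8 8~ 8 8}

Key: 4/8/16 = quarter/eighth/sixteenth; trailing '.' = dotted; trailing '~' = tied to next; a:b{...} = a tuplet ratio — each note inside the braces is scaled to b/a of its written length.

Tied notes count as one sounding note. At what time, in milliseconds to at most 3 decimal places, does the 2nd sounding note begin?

1. 0.0ms @ 0 + 80.863ms (1/7)
2. 80.863ms @ 1/7 + 80.863ms (1/7)
3. 161.725ms @ 2/7 + 80.863ms (1/7)
4. 242.588ms @ 3/7 + 161.725ms (2/7)
5. 404.313ms @ 5/7 + 80.863ms (1/7)
6. 485.175ms @ 6/7 + 80.863ms (1/7)
7. 566.038ms @ 1 + 80.863ms (1/7)
8. 646.9ms @ 8/7 + 80.863ms (1/7)
9. 727.763ms @ 9/7 + 80.863ms (1/7)
10. 808.625ms @ 10/7 + 80.863ms (1/7)
11. 889.488ms @ 11/7 + 80.863ms (1/7)
12. 970.35ms @ 12/7 + 80.863ms (1/7)
13. 1051.213ms @ 13/7 + 80.863ms (1/7)
14. 1132.075ms @ 2 + 424.528ms (3/4)
15. 1556.604ms @ 11/4 + 424.528ms (3/4)
16. 1981.132ms @ 7/2 + 283.019ms (1/2)
17. 2264.151ms @ 4 + 226.415ms (2/5)
18. 2490.566ms @ 22/5 + 226.415ms (2/5)
19. 2716.981ms @ 24/5 + 452.83ms (4/5)
20. 3169.811ms @ 28/5 + 226.415ms (2/5)

note 2 onset = 1/7b = 80.863ms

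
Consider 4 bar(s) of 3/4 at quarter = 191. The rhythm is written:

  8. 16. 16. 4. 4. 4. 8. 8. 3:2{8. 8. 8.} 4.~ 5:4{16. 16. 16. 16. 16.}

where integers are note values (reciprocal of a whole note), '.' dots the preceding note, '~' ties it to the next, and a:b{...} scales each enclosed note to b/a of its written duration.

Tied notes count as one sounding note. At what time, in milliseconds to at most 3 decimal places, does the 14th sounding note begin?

1. 0.0ms @ 0 + 235.602ms (3/4)
2. 235.602ms @ 3/4 + 117.801ms (3/8)
3. 353.403ms @ 9/8 + 117.801ms (3/8)
4. 471.204ms @ 3/2 + 471.204ms (3/2)
5. 942.408ms @ 3 + 471.204ms (3/2)
6. 1413.613ms @ 9/2 + 471.204ms (3/2)
7. 1884.817ms @ 6 + 235.602ms (3/4)
8. 2120.419ms @ 27/4 + 235.602ms (3/4)
9. 2356.021ms @ 15/2 + 157.068ms (1/2)
10. 2513.089ms @ 8 + 157.068ms (1/2)
11. 2670.157ms @ 17/2 + 157.068ms (1/2)
12. 2827.225ms @ 9 + 565.445ms (9/5)
13. 3392.67ms @ 54/5 + 94.241ms (3/10)
14. 3486.911ms @ 111/10 + 94.241ms (3/10)
15. 3581.152ms @ 57/5 + 94.241ms (3/10)
16. 3675.393ms @ 117/10 + 94.241ms (3/10)

note 14 onset = 111/10b = 3486.911ms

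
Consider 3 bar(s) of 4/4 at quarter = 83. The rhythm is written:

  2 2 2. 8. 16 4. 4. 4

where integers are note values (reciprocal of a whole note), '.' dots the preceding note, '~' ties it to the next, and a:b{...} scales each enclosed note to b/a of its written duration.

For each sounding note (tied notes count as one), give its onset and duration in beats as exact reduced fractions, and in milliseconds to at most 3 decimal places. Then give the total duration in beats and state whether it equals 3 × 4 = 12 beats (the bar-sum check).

1) 0.0ms=0b +1445.783ms=2b
2) 1445.783ms=2b +1445.783ms=2b
3) 2891.566ms=4b +2168.675ms=3b
4) 5060.241ms=7b +542.169ms=3/4b
5) 5602.41ms=31/4b +180.723ms=1/4b
6) 5783.133ms=8b +1084.337ms=3/2b
7) 6867.47ms=19/2b +1084.337ms=3/2b
8) 7951.807ms=11b +722.892ms=1b
Σ=12b of 12 (83bpm 4/4) — PASS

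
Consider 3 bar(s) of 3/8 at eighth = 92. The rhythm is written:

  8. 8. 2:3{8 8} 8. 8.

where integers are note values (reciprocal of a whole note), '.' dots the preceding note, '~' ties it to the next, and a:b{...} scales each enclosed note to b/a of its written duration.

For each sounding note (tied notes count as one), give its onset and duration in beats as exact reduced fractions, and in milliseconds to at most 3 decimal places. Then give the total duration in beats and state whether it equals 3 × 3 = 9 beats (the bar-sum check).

1) 0.0ms=0b +978.261ms=3/2b
2) 978.261ms=3/2b +978.261ms=3/2b
3) 1956.522ms=3b +978.261ms=3/2b
4) 2934.783ms=9/2b +978.261ms=3/2b
5) 3913.043ms=6b +978.261ms=3/2b
6) 4891.304ms=15/2b +978.261ms=3/2b
Σ=9b of 9 (92bpm 3/8) — PASS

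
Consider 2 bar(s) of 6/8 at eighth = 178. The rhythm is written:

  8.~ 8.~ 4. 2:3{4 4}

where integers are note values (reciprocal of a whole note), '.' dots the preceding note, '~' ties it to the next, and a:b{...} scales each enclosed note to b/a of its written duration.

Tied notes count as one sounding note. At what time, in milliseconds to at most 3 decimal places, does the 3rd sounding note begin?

note 3 onset = 9b = 3033.708ms

1. 0.0ms @ 0 + 2022.472ms (6)
2. 2022.472ms @ 6 + 1011.236ms (3)
3. 3033.708ms @ 9 + 1011.236ms (3)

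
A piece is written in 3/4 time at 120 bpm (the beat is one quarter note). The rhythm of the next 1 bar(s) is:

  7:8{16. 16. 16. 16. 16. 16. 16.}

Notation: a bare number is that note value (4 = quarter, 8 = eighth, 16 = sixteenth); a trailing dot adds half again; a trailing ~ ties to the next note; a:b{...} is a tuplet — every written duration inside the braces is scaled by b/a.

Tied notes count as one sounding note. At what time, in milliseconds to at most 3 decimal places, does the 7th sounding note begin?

1. 0.0ms @ 0 + 214.286ms (3/7)
2. 214.286ms @ 3/7 + 214.286ms (3/7)
3. 428.571ms @ 6/7 + 214.286ms (3/7)
4. 642.857ms @ 9/7 + 214.286ms (3/7)
5. 857.143ms @ 12/7 + 214.286ms (3/7)
6. 1071.429ms @ 15/7 + 214.286ms (3/7)
7. 1285.714ms @ 18/7 + 214.286ms (3/7)

note 7 onset = 18/7b = 1285.714ms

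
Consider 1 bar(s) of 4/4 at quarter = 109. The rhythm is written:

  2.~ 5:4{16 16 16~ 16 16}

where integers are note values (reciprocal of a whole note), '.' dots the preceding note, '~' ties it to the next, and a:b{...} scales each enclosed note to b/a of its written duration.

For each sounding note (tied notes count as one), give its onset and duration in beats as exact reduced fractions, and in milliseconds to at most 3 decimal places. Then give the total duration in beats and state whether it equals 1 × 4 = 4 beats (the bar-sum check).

1) 0.0ms=0b +1761.468ms=16/5b
2) 1761.468ms=16/5b +110.092ms=1/5b
3) 1871.56ms=17/5b +220.183ms=2/5b
4) 2091.743ms=19/5b +110.092ms=1/5b
Σ=4b of 4 (109bpm 4/4) — PASS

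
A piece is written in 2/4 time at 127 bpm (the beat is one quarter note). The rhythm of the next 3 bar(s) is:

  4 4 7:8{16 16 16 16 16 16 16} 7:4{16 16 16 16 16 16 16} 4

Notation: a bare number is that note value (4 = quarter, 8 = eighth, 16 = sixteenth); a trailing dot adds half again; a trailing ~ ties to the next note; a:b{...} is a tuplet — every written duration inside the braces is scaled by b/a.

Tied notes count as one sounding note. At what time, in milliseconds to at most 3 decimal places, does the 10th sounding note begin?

note 10 onset = 4b = 1889.764ms

1. 0.0ms @ 0 + 472.441ms (1)
2. 472.441ms @ 1 + 472.441ms (1)
3. 944.882ms @ 2 + 134.983ms (2/7)
4. 1079.865ms @ 16/7 + 134.983ms (2/7)
5. 1214.848ms @ 18/7 + 134.983ms (2/7)
6. 1349.831ms @ 20/7 + 134.983ms (2/7)
7. 1484.814ms @ 22/7 + 134.983ms (2/7)
8. 1619.798ms @ 24/7 + 134.983ms (2/7)
9. 1754.781ms @ 26/7 + 134.983ms (2/7)
10. 1889.764ms @ 4 + 67.492ms (1/7)
11. 1957.255ms @ 29/7 + 67.492ms (1/7)
12. 2024.747ms @ 30/7 + 67.492ms (1/7)
13. 2092.238ms @ 31/7 + 67.492ms (1/7)
14. 2159.73ms @ 32/7 + 67.492ms (1/7)
15. 2227.222ms @ 33/7 + 67.492ms (1/7)
16. 2294.713ms @ 34/7 + 67.492ms (1/7)
17. 2362.205ms @ 5 + 472.441ms (1)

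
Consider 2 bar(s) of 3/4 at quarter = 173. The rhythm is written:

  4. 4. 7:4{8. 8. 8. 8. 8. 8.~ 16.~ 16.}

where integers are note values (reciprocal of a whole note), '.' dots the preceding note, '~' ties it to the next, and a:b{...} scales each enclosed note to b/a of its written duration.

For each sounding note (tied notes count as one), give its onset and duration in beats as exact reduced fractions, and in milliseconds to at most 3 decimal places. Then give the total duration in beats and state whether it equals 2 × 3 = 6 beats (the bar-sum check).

1) 0.0ms=0b +520.231ms=3/2b
2) 520.231ms=3/2b +520.231ms=3/2b
3) 1040.462ms=3b +148.637ms=3/7b
4) 1189.1ms=24/7b +148.637ms=3/7b
5) 1337.737ms=27/7b +148.637ms=3/7b
6) 1486.375ms=30/7b +148.637ms=3/7b
7) 1635.012ms=33/7b +148.637ms=3/7b
8) 1783.65ms=36/7b +297.275ms=6/7b
Σ=6b of 6 (173bpm 3/4) — PASS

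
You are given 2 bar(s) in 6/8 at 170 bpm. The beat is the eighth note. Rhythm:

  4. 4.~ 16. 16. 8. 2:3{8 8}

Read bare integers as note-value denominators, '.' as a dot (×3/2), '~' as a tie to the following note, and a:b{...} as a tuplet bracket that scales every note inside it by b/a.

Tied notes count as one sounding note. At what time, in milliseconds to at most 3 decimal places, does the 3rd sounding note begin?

note 3 onset = 27/4b = 2382.353ms

1. 0.0ms @ 0 + 1058.824ms (3)
2. 1058.824ms @ 3 + 1323.529ms (15/4)
3. 2382.353ms @ 27/4 + 264.706ms (3/4)
4. 2647.059ms @ 15/2 + 529.412ms (3/2)
5. 3176.471ms @ 9 + 529.412ms (3/2)
6. 3705.882ms @ 21/2 + 529.412ms (3/2)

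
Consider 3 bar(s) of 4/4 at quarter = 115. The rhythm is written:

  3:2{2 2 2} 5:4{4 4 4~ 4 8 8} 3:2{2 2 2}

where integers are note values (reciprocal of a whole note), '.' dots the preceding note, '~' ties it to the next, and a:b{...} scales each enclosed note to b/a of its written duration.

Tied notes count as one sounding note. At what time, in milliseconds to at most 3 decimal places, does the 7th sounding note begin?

note 7 onset = 36/5b = 3756.522ms

1. 0.0ms @ 0 + 695.652ms (4/3)
2. 695.652ms @ 4/3 + 695.652ms (4/3)
3. 1391.304ms @ 8/3 + 695.652ms (4/3)
4. 2086.957ms @ 4 + 417.391ms (4/5)
5. 2504.348ms @ 24/5 + 417.391ms (4/5)
6. 2921.739ms @ 28/5 + 834.783ms (8/5)
7. 3756.522ms @ 36/5 + 208.696ms (2/5)
8. 3965.217ms @ 38/5 + 208.696ms (2/5)
9. 4173.913ms @ 8 + 695.652ms (4/3)
10. 4869.565ms @ 28/3 + 695.652ms (4/3)
11. 5565.217ms @ 32/3 + 695.652ms (4/3)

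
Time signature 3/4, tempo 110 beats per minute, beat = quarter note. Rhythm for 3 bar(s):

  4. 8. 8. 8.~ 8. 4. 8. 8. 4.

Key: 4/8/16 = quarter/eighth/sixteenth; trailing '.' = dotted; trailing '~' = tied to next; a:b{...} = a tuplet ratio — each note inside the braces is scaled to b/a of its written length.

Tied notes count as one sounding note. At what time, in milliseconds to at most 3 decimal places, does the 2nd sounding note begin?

note 2 onset = 3/2b = 818.182ms

1. 0.0ms @ 0 + 818.182ms (3/2)
2. 818.182ms @ 3/2 + 409.091ms (3/4)
3. 1227.273ms @ 9/4 + 409.091ms (3/4)
4. 1636.364ms @ 3 + 818.182ms (3/2)
5. 2454.545ms @ 9/2 + 818.182ms (3/2)
6. 3272.727ms @ 6 + 409.091ms (3/4)
7. 3681.818ms @ 27/4 + 409.091ms (3/4)
8. 4090.909ms @ 15/2 + 818.182ms (3/2)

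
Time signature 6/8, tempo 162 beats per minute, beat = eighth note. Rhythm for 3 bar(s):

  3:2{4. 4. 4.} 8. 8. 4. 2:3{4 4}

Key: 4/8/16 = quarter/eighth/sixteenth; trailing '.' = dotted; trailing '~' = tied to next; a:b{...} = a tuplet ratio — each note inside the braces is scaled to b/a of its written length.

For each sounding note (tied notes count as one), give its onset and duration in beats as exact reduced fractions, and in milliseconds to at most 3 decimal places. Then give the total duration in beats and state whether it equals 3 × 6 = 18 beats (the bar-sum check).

1) 0.0ms=0b +740.741ms=2b
2) 740.741ms=2b +740.741ms=2b
3) 1481.481ms=4b +740.741ms=2b
4) 2222.222ms=6b +555.556ms=3/2b
5) 2777.778ms=15/2b +555.556ms=3/2b
6) 3333.333ms=9b +1111.111ms=3b
7) 4444.444ms=12b +1111.111ms=3b
8) 5555.556ms=15b +1111.111ms=3b
Σ=18b of 18 (162bpm 6/8) — PASS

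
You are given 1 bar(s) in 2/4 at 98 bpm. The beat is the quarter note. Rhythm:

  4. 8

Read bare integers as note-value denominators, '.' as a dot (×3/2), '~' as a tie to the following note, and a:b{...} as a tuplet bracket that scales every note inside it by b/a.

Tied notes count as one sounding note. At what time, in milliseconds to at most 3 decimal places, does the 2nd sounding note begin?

note 2 onset = 3/2b = 918.367ms

1. 0.0ms @ 0 + 918.367ms (3/2)
2. 918.367ms @ 3/2 + 306.122ms (1/2)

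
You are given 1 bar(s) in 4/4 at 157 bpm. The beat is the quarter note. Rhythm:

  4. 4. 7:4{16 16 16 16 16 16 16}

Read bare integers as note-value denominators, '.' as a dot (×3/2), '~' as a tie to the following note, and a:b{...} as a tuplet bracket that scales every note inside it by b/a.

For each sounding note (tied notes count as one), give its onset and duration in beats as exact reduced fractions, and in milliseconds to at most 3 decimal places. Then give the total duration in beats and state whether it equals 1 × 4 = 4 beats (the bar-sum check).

1) 0.0ms=0b +573.248ms=3/2b
2) 573.248ms=3/2b +573.248ms=3/2b
3) 1146.497ms=3b +54.595ms=1/7b
4) 1201.092ms=22/7b +54.595ms=1/7b
5) 1255.687ms=23/7b +54.595ms=1/7b
6) 1310.282ms=24/7b +54.595ms=1/7b
7) 1364.877ms=25/7b +54.595ms=1/7b
8) 1419.472ms=26/7b +54.595ms=1/7b
9) 1474.067ms=27/7b +54.595ms=1/7b
Σ=4b of 4 (157bpm 4/4) — PASS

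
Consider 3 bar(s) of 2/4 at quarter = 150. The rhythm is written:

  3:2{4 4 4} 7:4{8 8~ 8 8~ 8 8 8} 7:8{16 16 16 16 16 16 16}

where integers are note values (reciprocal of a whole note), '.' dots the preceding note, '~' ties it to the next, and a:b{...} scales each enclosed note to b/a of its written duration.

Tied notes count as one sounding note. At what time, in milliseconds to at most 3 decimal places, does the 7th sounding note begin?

note 7 onset = 24/7b = 1371.429ms

1. 0.0ms @ 0 + 266.667ms (2/3)
2. 266.667ms @ 2/3 + 266.667ms (2/3)
3. 533.333ms @ 4/3 + 266.667ms (2/3)
4. 800.0ms @ 2 + 114.286ms (2/7)
5. 914.286ms @ 16/7 + 228.571ms (4/7)
6. 1142.857ms @ 20/7 + 228.571ms (4/7)
7. 1371.429ms @ 24/7 + 114.286ms (2/7)
8. 1485.714ms @ 26/7 + 114.286ms (2/7)
9. 1600.0ms @ 4 + 114.286ms (2/7)
10. 1714.286ms @ 30/7 + 114.286ms (2/7)
11. 1828.571ms @ 32/7 + 114.286ms (2/7)
12. 1942.857ms @ 34/7 + 114.286ms (2/7)
13. 2057.143ms @ 36/7 + 114.286ms (2/7)
14. 2171.429ms @ 38/7 + 114.286ms (2/7)
15. 2285.714ms @ 40/7 + 114.286ms (2/7)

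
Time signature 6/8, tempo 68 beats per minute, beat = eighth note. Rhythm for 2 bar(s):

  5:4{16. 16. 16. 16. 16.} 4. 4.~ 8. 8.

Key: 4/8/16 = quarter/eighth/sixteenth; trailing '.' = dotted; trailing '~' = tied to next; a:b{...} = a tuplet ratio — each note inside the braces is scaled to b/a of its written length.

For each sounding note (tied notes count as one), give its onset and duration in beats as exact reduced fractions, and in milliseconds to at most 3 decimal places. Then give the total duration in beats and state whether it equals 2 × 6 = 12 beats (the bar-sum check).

1) 0.0ms=0b +529.412ms=3/5b
2) 529.412ms=3/5b +529.412ms=3/5b
3) 1058.824ms=6/5b +529.412ms=3/5b
4) 1588.235ms=9/5b +529.412ms=3/5b
5) 2117.647ms=12/5b +529.412ms=3/5b
6) 2647.059ms=3b +2647.059ms=3b
7) 5294.118ms=6b +3970.588ms=9/2b
8) 9264.706ms=21/2b +1323.529ms=3/2b
Σ=12b of 12 (68bpm 6/8) — PASS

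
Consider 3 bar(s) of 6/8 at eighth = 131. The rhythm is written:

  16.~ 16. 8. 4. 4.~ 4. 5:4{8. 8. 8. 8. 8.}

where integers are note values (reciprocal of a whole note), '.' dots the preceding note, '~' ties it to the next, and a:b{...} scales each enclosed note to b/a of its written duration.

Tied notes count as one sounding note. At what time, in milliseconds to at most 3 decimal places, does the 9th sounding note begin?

note 9 onset = 84/5b = 7694.656ms

1. 0.0ms @ 0 + 687.023ms (3/2)
2. 687.023ms @ 3/2 + 687.023ms (3/2)
3. 1374.046ms @ 3 + 1374.046ms (3)
4. 2748.092ms @ 6 + 2748.092ms (6)
5. 5496.183ms @ 12 + 549.618ms (6/5)
6. 6045.802ms @ 66/5 + 549.618ms (6/5)
7. 6595.42ms @ 72/5 + 549.618ms (6/5)
8. 7145.038ms @ 78/5 + 549.618ms (6/5)
9. 7694.656ms @ 84/5 + 549.618ms (6/5)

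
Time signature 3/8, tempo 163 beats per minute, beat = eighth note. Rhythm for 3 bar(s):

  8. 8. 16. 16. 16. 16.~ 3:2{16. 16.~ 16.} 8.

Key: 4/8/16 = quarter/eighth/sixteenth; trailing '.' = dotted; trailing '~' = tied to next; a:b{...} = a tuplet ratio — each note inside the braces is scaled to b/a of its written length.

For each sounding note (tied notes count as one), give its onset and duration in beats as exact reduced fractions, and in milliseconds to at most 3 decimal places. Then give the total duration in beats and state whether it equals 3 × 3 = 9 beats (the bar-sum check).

1) 0.0ms=0b +552.147ms=3/2b
2) 552.147ms=3/2b +552.147ms=3/2b
3) 1104.294ms=3b +276.074ms=3/4b
4) 1380.368ms=15/4b +276.074ms=3/4b
5) 1656.442ms=9/2b +276.074ms=3/4b
6) 1932.515ms=21/4b +460.123ms=5/4b
7) 2392.638ms=13/2b +368.098ms=1b
8) 2760.736ms=15/2b +552.147ms=3/2b
Σ=9b of 9 (163bpm 3/8) — PASS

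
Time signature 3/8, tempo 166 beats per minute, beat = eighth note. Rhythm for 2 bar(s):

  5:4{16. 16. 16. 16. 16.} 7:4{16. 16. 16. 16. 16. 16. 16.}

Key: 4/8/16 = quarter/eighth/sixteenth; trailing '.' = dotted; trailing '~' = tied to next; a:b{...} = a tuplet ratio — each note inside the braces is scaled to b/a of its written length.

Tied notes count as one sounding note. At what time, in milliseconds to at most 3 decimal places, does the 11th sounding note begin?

1. 0.0ms @ 0 + 216.867ms (3/5)
2. 216.867ms @ 3/5 + 216.867ms (3/5)
3. 433.735ms @ 6/5 + 216.867ms (3/5)
4. 650.602ms @ 9/5 + 216.867ms (3/5)
5. 867.47ms @ 12/5 + 216.867ms (3/5)
6. 1084.337ms @ 3 + 154.905ms (3/7)
7. 1239.243ms @ 24/7 + 154.905ms (3/7)
8. 1394.148ms @ 27/7 + 154.905ms (3/7)
9. 1549.053ms @ 30/7 + 154.905ms (3/7)
10. 1703.959ms @ 33/7 + 154.905ms (3/7)
11. 1858.864ms @ 36/7 + 154.905ms (3/7)
12. 2013.769ms @ 39/7 + 154.905ms (3/7)

note 11 onset = 36/7b = 1858.864ms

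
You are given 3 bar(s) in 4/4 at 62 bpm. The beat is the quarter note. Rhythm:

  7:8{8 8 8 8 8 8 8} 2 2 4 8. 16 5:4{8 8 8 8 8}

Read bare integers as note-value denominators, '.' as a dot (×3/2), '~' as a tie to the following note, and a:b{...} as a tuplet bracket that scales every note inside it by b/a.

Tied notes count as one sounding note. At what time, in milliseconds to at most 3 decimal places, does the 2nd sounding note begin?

1. 0.0ms @ 0 + 552.995ms (4/7)
2. 552.995ms @ 4/7 + 552.995ms (4/7)
3. 1105.991ms @ 8/7 + 552.995ms (4/7)
4. 1658.986ms @ 12/7 + 552.995ms (4/7)
5. 2211.982ms @ 16/7 + 552.995ms (4/7)
6. 2764.977ms @ 20/7 + 552.995ms (4/7)
7. 3317.972ms @ 24/7 + 552.995ms (4/7)
8. 3870.968ms @ 4 + 1935.484ms (2)
9. 5806.452ms @ 6 + 1935.484ms (2)
10. 7741.935ms @ 8 + 967.742ms (1)
11. 8709.677ms @ 9 + 725.806ms (3/4)
12. 9435.484ms @ 39/4 + 241.935ms (1/4)
13. 9677.419ms @ 10 + 387.097ms (2/5)
14. 10064.516ms @ 52/5 + 387.097ms (2/5)
15. 10451.613ms @ 54/5 + 387.097ms (2/5)
16. 10838.71ms @ 56/5 + 387.097ms (2/5)
17. 11225.806ms @ 58/5 + 387.097ms (2/5)

note 2 onset = 4/7b = 552.995ms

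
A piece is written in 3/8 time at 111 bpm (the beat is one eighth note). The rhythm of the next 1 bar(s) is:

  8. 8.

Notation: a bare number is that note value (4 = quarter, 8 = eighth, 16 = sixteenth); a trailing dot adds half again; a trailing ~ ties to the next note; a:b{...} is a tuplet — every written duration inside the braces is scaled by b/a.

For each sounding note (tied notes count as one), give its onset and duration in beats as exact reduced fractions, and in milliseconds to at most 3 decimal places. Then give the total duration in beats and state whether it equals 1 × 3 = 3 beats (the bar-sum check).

1) 0.0ms=0b +810.811ms=3/2b
2) 810.811ms=3/2b +810.811ms=3/2b
Σ=3b of 3 (111bpm 3/8) — PASS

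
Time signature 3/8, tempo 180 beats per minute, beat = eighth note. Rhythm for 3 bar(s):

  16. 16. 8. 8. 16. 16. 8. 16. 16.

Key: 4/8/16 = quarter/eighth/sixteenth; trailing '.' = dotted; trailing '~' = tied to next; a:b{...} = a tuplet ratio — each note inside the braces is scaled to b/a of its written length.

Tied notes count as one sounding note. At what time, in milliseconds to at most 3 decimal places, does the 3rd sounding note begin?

1. 0.0ms @ 0 + 250.0ms (3/4)
2. 250.0ms @ 3/4 + 250.0ms (3/4)
3. 500.0ms @ 3/2 + 500.0ms (3/2)
4. 1000.0ms @ 3 + 500.0ms (3/2)
5. 1500.0ms @ 9/2 + 250.0ms (3/4)
6. 1750.0ms @ 21/4 + 250.0ms (3/4)
7. 2000.0ms @ 6 + 500.0ms (3/2)
8. 2500.0ms @ 15/2 + 250.0ms (3/4)
9. 2750.0ms @ 33/4 + 250.0ms (3/4)

note 3 onset = 3/2b = 500.0ms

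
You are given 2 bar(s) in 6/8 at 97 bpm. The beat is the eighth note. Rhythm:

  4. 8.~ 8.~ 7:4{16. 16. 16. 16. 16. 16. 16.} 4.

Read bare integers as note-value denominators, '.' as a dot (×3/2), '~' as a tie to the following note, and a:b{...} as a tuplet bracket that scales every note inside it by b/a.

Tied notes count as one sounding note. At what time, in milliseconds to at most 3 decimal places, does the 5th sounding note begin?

1. 0.0ms @ 0 + 1855.67ms (3)
2. 1855.67ms @ 3 + 2120.766ms (24/7)
3. 3976.436ms @ 45/7 + 265.096ms (3/7)
4. 4241.532ms @ 48/7 + 265.096ms (3/7)
5. 4506.627ms @ 51/7 + 265.096ms (3/7)
6. 4771.723ms @ 54/7 + 265.096ms (3/7)
7. 5036.819ms @ 57/7 + 265.096ms (3/7)
8. 5301.915ms @ 60/7 + 265.096ms (3/7)
9. 5567.01ms @ 9 + 1855.67ms (3)

note 5 onset = 51/7b = 4506.627ms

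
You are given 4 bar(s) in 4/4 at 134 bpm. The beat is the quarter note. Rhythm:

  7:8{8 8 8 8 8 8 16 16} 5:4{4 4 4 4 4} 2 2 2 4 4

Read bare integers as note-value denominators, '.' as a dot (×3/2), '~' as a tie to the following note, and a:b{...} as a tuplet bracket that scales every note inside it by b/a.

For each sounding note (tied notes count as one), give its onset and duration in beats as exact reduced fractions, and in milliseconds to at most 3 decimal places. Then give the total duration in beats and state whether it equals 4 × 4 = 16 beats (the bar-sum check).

1) 0.0ms=0b +255.864ms=4/7b
2) 255.864ms=4/7b +255.864ms=4/7b
3) 511.727ms=8/7b +255.864ms=4/7b
4) 767.591ms=12/7b +255.864ms=4/7b
5) 1023.454ms=16/7b +255.864ms=4/7b
6) 1279.318ms=20/7b +255.864ms=4/7b
7) 1535.181ms=24/7b +127.932ms=2/7b
8) 1663.113ms=26/7b +127.932ms=2/7b
9) 1791.045ms=4b +358.209ms=4/5b
10) 2149.254ms=24/5b +358.209ms=4/5b
11) 2507.463ms=28/5b +358.209ms=4/5b
12) 2865.672ms=32/5b +358.209ms=4/5b
13) 3223.881ms=36/5b +358.209ms=4/5b
14) 3582.09ms=8b +895.522ms=2b
15) 4477.612ms=10b +895.522ms=2b
16) 5373.134ms=12b +895.522ms=2b
17) 6268.657ms=14b +447.761ms=1b
18) 6716.418ms=15b +447.761ms=1b
Σ=16b of 16 (134bpm 4/4) — PASS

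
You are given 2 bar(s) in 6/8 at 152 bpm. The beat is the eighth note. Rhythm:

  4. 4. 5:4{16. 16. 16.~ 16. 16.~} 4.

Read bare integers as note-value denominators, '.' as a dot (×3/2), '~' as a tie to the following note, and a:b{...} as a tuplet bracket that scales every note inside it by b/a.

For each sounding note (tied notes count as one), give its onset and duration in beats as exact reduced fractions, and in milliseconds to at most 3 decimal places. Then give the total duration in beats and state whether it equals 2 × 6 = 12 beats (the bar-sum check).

1) 0.0ms=0b +1184.211ms=3b
2) 1184.211ms=3b +1184.211ms=3b
3) 2368.421ms=6b +236.842ms=3/5b
4) 2605.263ms=33/5b +236.842ms=3/5b
5) 2842.105ms=36/5b +473.684ms=6/5b
6) 3315.789ms=42/5b +1421.053ms=18/5b
Σ=12b of 12 (152bpm 6/8) — PASS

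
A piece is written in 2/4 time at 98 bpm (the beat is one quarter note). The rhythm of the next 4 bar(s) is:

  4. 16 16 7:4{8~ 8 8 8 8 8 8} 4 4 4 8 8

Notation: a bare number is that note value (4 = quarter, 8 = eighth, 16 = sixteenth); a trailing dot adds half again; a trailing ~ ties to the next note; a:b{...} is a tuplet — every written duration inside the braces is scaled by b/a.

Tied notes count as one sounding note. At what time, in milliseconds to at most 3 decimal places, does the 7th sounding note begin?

note 7 onset = 22/7b = 1924.198ms

1. 0.0ms @ 0 + 918.367ms (3/2)
2. 918.367ms @ 3/2 + 153.061ms (1/4)
3. 1071.429ms @ 7/4 + 153.061ms (1/4)
4. 1224.49ms @ 2 + 349.854ms (4/7)
5. 1574.344ms @ 18/7 + 174.927ms (2/7)
6. 1749.271ms @ 20/7 + 174.927ms (2/7)
7. 1924.198ms @ 22/7 + 174.927ms (2/7)
8. 2099.125ms @ 24/7 + 174.927ms (2/7)
9. 2274.052ms @ 26/7 + 174.927ms (2/7)
10. 2448.98ms @ 4 + 612.245ms (1)
11. 3061.224ms @ 5 + 612.245ms (1)
12. 3673.469ms @ 6 + 612.245ms (1)
13. 4285.714ms @ 7 + 306.122ms (1/2)
14. 4591.837ms @ 15/2 + 306.122ms (1/2)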